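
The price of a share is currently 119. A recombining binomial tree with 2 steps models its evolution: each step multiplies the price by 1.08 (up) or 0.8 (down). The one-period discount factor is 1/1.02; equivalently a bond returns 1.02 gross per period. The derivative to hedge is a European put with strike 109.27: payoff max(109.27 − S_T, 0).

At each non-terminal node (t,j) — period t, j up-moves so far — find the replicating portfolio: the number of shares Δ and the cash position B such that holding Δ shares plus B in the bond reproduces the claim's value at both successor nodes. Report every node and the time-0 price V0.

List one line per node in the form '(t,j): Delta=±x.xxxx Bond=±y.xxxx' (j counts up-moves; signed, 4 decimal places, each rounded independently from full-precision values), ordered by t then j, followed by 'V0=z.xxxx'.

(0,0): Delta=-0.3173 Bond=41.3058
(1,0): Delta=-1.0000 Bond=107.1275
(1,1): Delta=-0.1793 Bond=24.4059
V0=3.5502

The replicating-portfolio and risk-neutral prices coincide; use p* = (1.02−0.8)/(1.08−0.8) = 0.7857 for the latter.
Terminal payoffs: V(2,0)=33.1100, V(2,1)=6.4540, V(2,2)=0.0000
Node (1,0) S=95.2000: V=(p*·6.4540+(1−p*)·33.1100)/1.02=11.9275; Δ=(6.4540−33.1100)/(102.8160−76.1600)=-1.0000; B=V−Δ·S=107.1275
Node (1,1) S=128.5200: V=(p*·0.0000+(1−p*)·6.4540)/1.02=1.3559; Δ=(0.0000−6.4540)/(138.8016−102.8160)=-0.1793; B=V−Δ·S=24.4059
Node (0,0) S=119.0000: V=(p*·1.3559+(1−p*)·11.9275)/1.02=3.5502; Δ=(1.3559−11.9275)/(128.5200−95.2000)=-0.3173; B=V−Δ·S=41.3058
Each (Δ,B) replicates both successor values, so the strategy is self-financing and V0 is arbitrage-free.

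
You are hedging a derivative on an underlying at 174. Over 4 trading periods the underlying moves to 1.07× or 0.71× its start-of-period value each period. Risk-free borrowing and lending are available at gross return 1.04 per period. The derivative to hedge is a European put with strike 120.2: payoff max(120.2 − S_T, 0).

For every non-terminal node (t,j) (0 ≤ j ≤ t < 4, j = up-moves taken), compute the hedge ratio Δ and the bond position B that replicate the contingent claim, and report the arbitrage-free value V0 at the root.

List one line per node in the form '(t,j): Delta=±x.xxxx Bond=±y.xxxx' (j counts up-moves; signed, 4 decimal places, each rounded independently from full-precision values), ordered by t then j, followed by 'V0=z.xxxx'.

(0,0): Delta=-0.0683 Bond=12.5769
(1,0): Delta=-0.4560 Bond=60.9774
(1,1): Delta=-0.0449 Bond=8.7257
(2,0): Delta=-1.0000 Bond=111.1317
(2,1): Delta=-0.4232 Bond=59.0788
(2,2): Delta=-0.0221 Bond=4.5289
(3,0): Delta=-1.0000 Bond=115.5769
(3,1): Delta=-1.0000 Bond=115.5769
(3,2): Delta=-0.3884 Bond=56.5206
(3,3): Delta=0.0000 Bond=0.0000
V0=0.6922

Risk-neutral probability p* = (R−d)/(u−d) = (1.04−0.71)/(1.07−0.71) = 0.9167.
At expiry t=4: V(4,0)=75.9837, V(4,1)=53.5641, V(4,2)=19.7769, V(4,3)=0.0000, V(4,4)=0.0000
  t=3,j=0: stock 62.2765 → up 66.6359 (V=53.5641), down 44.2163 (V=75.9837). Price 53.3004; hedge Δ=-1.0000, bond B=115.5769.
  t=3,j=1: stock 93.8533 → up 100.4231 (V=19.7769), down 66.6359 (V=53.5641). Price 21.7236; hedge Δ=-1.0000, bond B=115.5769.
  t=3,j=2: stock 141.4409 → up 151.3418 (V=0.0000), down 100.4231 (V=19.7769). Price 1.5847; hedge Δ=-0.3884, bond B=56.5206.
  t=3,j=3: stock 213.1575 → up 228.0785 (V=0.0000), down 151.3418 (V=0.0000). Price 0.0000; hedge Δ=0.0000, bond B=0.0000.
  t=2,j=0: stock 87.7134 → up 93.8533 (V=21.7236), down 62.2765 (V=53.3004). Price 23.4183; hedge Δ=-1.0000, bond B=111.1317.
  t=2,j=1: stock 132.1878 → up 141.4409 (V=1.5847), down 93.8533 (V=21.7236). Price 3.1374; hedge Δ=-0.4232, bond B=59.0788.
  t=2,j=2: stock 199.2126 → up 213.1575 (V=0.0000), down 141.4409 (V=1.5847). Price 0.1270; hedge Δ=-0.0221, bond B=4.5289.
  t=1,j=0: stock 123.5400 → up 132.1878 (V=3.1374), down 87.7134 (V=23.4183). Price 4.6418; hedge Δ=-0.4560, bond B=60.9774.
  t=1,j=1: stock 186.1800 → up 199.2126 (V=0.1270), down 132.1878 (V=3.1374). Price 0.3633; hedge Δ=-0.0449, bond B=8.7257.
  t=0,j=0: stock 174.0000 → up 186.1800 (V=0.3633), down 123.5400 (V=4.6418). Price 0.6922; hedge Δ=-0.0683, bond B=12.5769.
Self-financing check: at every node Δ·S+B equals the discounted successor values.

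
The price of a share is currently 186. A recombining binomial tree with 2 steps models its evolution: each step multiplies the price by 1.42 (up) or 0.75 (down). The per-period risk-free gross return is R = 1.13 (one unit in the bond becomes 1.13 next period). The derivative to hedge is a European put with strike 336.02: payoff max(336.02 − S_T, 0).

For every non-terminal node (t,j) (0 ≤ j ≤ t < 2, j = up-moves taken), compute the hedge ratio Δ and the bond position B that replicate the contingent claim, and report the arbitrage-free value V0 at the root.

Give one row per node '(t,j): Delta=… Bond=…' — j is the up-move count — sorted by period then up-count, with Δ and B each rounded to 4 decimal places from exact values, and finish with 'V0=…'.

(0,0): Delta=-0.8428 Bond=243.7467
(1,0): Delta=-1.0000 Bond=297.3628
(1,1): Delta=-0.7794 Bond=258.6985
V0=86.9854

Since d<R<u, set p* = (R−d)/(u−d) = 0.5672; price each node as the discounted p*-expectation of its children.
Terminal values V(2,·): V(2,0)=231.3950, V(2,1)=137.9300, V(2,2)=0.0000
Node (1,0) S=139.5000: V=(p*·137.9300+(1−p*)·231.3950)/1.13=157.8628; Δ=(137.9300−231.3950)/(198.0900−104.6250)=-1.0000; B=V−Δ·S=297.3628
Node (1,1) S=264.1200: V=(p*·0.0000+(1−p*)·137.9300)/1.13=52.8328; Δ=(0.0000−137.9300)/(375.0504−198.0900)=-0.7794; B=V−Δ·S=258.6985
Node (0,0) S=186.0000: V=(p*·52.8328+(1−p*)·157.8628)/1.13=86.9854; Δ=(52.8328−157.8628)/(264.1200−139.5000)=-0.8428; B=V−Δ·S=243.7467
The time-0 hedge costs 86.9854, which is the no-arbitrage price.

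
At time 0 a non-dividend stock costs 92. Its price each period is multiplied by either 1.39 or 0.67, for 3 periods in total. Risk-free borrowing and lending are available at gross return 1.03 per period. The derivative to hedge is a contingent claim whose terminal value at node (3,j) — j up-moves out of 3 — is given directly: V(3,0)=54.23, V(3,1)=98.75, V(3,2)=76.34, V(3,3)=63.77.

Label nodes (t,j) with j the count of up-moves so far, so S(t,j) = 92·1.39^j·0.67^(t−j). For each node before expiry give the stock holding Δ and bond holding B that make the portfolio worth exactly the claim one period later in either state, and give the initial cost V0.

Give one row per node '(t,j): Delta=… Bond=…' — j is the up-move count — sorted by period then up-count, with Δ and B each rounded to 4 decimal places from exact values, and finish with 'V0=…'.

Under the risk-neutral measure, an up-move has probability p* = (R−d)/(u−d) = 0.5000 and values discount at R = 1.03.
Terminal values V(3,·): V(3,0)=54.2300, V(3,1)=98.7500, V(3,2)=76.3400, V(3,3)=63.7700
  t=2,j=0: stock 41.2988 → up 57.4053 (V=98.7500), down 27.6702 (V=54.2300). Price 74.2621; hedge Δ=1.4972, bond B=12.4288.
  t=2,j=1: stock 85.6796 → up 119.0946 (V=76.3400), down 57.4053 (V=98.7500). Price 84.9951; hedge Δ=-0.3633, bond B=116.1201.
  t=2,j=2: stock 177.7532 → up 247.0769 (V=63.7700), down 119.0946 (V=76.3400). Price 68.0146; hedge Δ=-0.0982, bond B=85.4729.
  t=1,j=0: stock 61.6400 → up 85.6796 (V=84.9951), down 41.2988 (V=74.2621). Price 77.3094; hedge Δ=0.2418, bond B=62.4024.
  t=1,j=1: stock 127.8800 → up 177.7532 (V=68.0146), down 85.6796 (V=84.9951). Price 74.2766; hedge Δ=-0.1844, bond B=97.8607.
  t=0,j=0: stock 92.0000 → up 127.8800 (V=74.2766), down 61.6400 (V=77.3094). Price 73.5854; hedge Δ=-0.0458, bond B=77.7976.
The time-0 hedge costs 73.5854, which is the no-arbitrage price.

(0,0): Delta=-0.0458 Bond=77.7976
(1,0): Delta=0.2418 Bond=62.4024
(1,1): Delta=-0.1844 Bond=97.8607
(2,0): Delta=1.4972 Bond=12.4288
(2,1): Delta=-0.3633 Bond=116.1201
(2,2): Delta=-0.0982 Bond=85.4729
V0=73.5854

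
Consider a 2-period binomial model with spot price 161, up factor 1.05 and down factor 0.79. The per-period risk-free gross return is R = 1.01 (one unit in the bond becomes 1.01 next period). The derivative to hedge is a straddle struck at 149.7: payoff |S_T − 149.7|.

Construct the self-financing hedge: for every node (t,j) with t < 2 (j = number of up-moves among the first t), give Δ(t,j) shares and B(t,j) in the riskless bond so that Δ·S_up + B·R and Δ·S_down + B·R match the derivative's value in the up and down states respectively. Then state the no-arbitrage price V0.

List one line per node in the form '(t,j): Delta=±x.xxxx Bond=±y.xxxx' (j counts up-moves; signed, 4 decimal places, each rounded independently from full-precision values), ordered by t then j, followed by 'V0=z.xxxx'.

The replicating-portfolio and risk-neutral prices coincide; use p* = (1.01−0.79)/(1.05−0.79) = 0.8462 for the latter.
At expiry t=2: V(2,0)=49.2199, V(2,1)=16.1505, V(2,2)=27.8025
  t=1,j=0: stock 127.1900 → up 133.5495 (V=16.1505), down 100.4801 (V=49.2199). Price 21.0278; hedge Δ=-1.0000, bond B=148.2178.
  t=1,j=1: stock 169.0500 → up 177.5025 (V=27.8025), down 133.5495 (V=16.1505). Price 25.7524; hedge Δ=0.2651, bond B=-19.0630.
  t=0,j=0: stock 161.0000 → up 169.0500 (V=25.7524), down 127.1900 (V=21.0278). Price 24.7777; hedge Δ=0.1129, bond B=6.6064.
Self-financing check: at every node Δ·S+B equals the discounted successor values.

(0,0): Delta=0.1129 Bond=6.6064
(1,0): Delta=-1.0000 Bond=148.2178
(1,1): Delta=0.2651 Bond=-19.0630
V0=24.7777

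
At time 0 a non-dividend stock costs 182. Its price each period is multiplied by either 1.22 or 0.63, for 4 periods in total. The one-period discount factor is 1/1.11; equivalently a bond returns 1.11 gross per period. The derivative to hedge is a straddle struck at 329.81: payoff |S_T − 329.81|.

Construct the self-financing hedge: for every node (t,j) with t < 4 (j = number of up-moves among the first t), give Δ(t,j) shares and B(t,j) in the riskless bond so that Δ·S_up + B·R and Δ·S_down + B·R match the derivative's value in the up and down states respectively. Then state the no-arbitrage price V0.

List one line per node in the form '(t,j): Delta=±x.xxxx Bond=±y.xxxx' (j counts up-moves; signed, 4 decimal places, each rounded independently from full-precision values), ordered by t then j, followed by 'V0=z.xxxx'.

(0,0): Delta=-0.4619 Bond=161.6685
(1,0): Delta=-1.0000 Bond=241.1542
(1,1): Delta=-0.3982 Bond=165.3120
(2,0): Delta=-1.0000 Bond=267.6812
(2,1): Delta=-1.0000 Bond=267.6812
(2,2): Delta=-0.3270 Bond=164.2040
(3,0): Delta=-1.0000 Bond=297.1261
(3,1): Delta=-1.0000 Bond=297.1261
(3,2): Delta=-1.0000 Bond=297.1261
(3,3): Delta=-0.2473 Bond=155.9444
V0=77.6085

The replicating-portfolio and risk-neutral prices coincide; use p* = (1.11−0.63)/(1.22−0.63) = 0.8136 for the latter.
Terminal values V(4,·): V(4,0)=301.1396, V(4,1)=274.2896, V(4,2)=222.2942, V(4,3)=121.6049, V(4,4)=73.3809
  t=3,j=0: stock 45.5086 → up 55.5204 (V=274.2896), down 28.6704 (V=301.1396). Price 251.6176; hedge Δ=-1.0000, bond B=297.1261.
  t=3,j=1: stock 88.1277 → up 107.5158 (V=222.2942), down 55.5204 (V=274.2896). Price 208.9985; hedge Δ=-1.0000, bond B=297.1261.
  t=3,j=2: stock 170.6599 → up 208.2051 (V=121.6049), down 107.5158 (V=222.2942). Price 126.4662; hedge Δ=-1.0000, bond B=297.1261.
  t=3,j=3: stock 330.4843 → up 403.1909 (V=73.3809), down 208.2051 (V=121.6049). Price 74.2088; hedge Δ=-0.2473, bond B=155.9444.
  t=2,j=0: stock 72.2358 → up 88.1277 (V=208.9985), down 45.5086 (V=251.6176). Price 195.4454; hedge Δ=-1.0000, bond B=267.6812.
  t=2,j=1: stock 139.8852 → up 170.6599 (V=126.4662), down 88.1277 (V=208.9985). Price 127.7960; hedge Δ=-1.0000, bond B=267.6812.
  t=2,j=2: stock 270.8888 → up 330.4843 (V=74.2088), down 170.6599 (V=126.4662). Price 75.6322; hedge Δ=-0.3270, bond B=164.2040.
  t=1,j=0: stock 114.6600 → up 139.8852 (V=127.7960), down 72.2358 (V=195.4454). Price 126.4942; hedge Δ=-1.0000, bond B=241.1542.
  t=1,j=1: stock 222.0400 → up 270.8888 (V=75.6322), down 139.8852 (V=127.7960). Price 76.8988; hedge Δ=-0.3982, bond B=165.3120.
  t=0,j=0: stock 182.0000 → up 222.0400 (V=76.8988), down 114.6600 (V=126.4942). Price 77.6085; hedge Δ=-0.4619, bond B=161.6685.
Self-financing check: at every node Δ·S+B equals the discounted successor values.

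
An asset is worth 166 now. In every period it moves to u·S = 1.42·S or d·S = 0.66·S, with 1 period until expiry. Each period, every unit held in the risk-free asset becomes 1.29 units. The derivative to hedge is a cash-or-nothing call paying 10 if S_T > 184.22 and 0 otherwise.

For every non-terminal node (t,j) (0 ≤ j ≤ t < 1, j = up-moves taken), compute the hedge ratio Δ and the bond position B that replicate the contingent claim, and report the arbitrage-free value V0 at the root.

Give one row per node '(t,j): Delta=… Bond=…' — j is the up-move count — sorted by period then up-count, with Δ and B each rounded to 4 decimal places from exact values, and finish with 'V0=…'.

Since d<R<u, set p* = (R−d)/(u−d) = 0.8289; price each node as the discounted p*-expectation of its children.
Terminal values V(1,·): V(1,0)=0.0000, V(1,1)=10.0000
(0,0): S=166.0000. Δ = (V_up−V_dn)/(S_up−S_dn) = (10.0000−0.0000)/(235.7200−109.5600) = 0.0793. V = [p*·10.0000 + (1−p*)·0.0000]/1.29 = 6.4259. B = V − Δ·S = -6.7319.
Check: Δ(0,0)·S0 + B(0,0) = 6.4259 = V0.

(0,0): Delta=0.0793 Bond=-6.7319
V0=6.4259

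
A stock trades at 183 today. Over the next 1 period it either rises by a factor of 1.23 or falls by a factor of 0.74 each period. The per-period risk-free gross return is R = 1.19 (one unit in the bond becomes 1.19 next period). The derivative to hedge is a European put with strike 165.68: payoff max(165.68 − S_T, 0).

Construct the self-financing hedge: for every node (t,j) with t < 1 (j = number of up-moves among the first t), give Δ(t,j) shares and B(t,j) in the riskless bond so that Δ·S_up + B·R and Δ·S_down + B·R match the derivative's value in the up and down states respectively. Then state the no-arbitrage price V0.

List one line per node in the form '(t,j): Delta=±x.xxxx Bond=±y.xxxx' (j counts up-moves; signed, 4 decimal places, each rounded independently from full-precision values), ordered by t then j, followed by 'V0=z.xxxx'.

(0,0): Delta=-0.3375 Bond=63.8309
V0=2.0758

Since d<R<u, set p* = (R−d)/(u−d) = 0.9184; price each node as the discounted p*-expectation of its children.
Payoff layer (t=1): V(1,0)=30.2600, V(1,1)=0.0000
Node (0,0) S=183.0000: V=(p*·0.0000+(1−p*)·30.2600)/1.19=2.0758; Δ=(0.0000−30.2600)/(225.0900−135.4200)=-0.3375; B=V−Δ·S=63.8309
The time-0 hedge costs 2.0758, which is the no-arbitrage price.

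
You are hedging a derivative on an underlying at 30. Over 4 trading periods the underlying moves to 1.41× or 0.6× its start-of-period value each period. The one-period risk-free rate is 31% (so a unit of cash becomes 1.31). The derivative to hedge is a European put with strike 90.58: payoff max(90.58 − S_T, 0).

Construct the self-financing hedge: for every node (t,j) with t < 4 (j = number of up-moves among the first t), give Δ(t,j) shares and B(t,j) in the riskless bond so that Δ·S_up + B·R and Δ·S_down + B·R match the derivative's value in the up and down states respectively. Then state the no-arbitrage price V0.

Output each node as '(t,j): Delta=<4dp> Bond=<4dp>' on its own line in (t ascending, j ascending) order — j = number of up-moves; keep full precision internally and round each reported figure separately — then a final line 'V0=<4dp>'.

Since d<R<u, set p* = (R−d)/(u−d) = 0.8765; price each node as the discounted p*-expectation of its children.
Terminal payoffs: V(4,0)=86.6920, V(4,1)=81.4432, V(4,2)=69.1085, V(4,3)=40.1220, V(4,4)=0.0000
(3,0): S=6.4800. Δ = (V_up−V_dn)/(S_up−S_dn) = (81.4432−86.6920)/(9.1368−3.8880) = -1.0000. V = [p*·81.4432 + (1−p*)·86.6920]/1.31 = 62.6650. B = V − Δ·S = 69.1450.
(3,1): S=15.2280. Δ = (V_up−V_dn)/(S_up−S_dn) = (69.1085−81.4432)/(21.4715−9.1368) = -1.0000. V = [p*·69.1085 + (1−p*)·81.4432]/1.31 = 53.9170. B = V − Δ·S = 69.1450.
(3,2): S=35.7858. Δ = (V_up−V_dn)/(S_up−S_dn) = (40.1220−69.1085)/(50.4580−21.4715) = -1.0000. V = [p*·40.1220 + (1−p*)·69.1085]/1.31 = 33.3592. B = V − Δ·S = 69.1450.
(3,3): S=84.0966. Δ = (V_up−V_dn)/(S_up−S_dn) = (0.0000−40.1220)/(118.5762−50.4580) = -0.5890. V = [p*·0.0000 + (1−p*)·40.1220]/1.31 = 3.7812. B = V − Δ·S = 53.3145.
(2,0): S=10.8000. Δ = (V_up−V_dn)/(S_up−S_dn) = (53.9170−62.6650)/(15.2280−6.4800) = -1.0000. V = [p*·53.9170 + (1−p*)·62.6650]/1.31 = 41.9825. B = V − Δ·S = 52.7825.
(2,1): S=25.3800. Δ = (V_up−V_dn)/(S_up−S_dn) = (33.3592−53.9170)/(35.7858−15.2280) = -1.0000. V = [p*·33.3592 + (1−p*)·53.9170]/1.31 = 27.4025. B = V − Δ·S = 52.7825.
(2,2): S=59.6430. Δ = (V_up−V_dn)/(S_up−S_dn) = (3.7812−33.3592)/(84.0966−35.7858) = -0.6122. V = [p*·3.7812 + (1−p*)·33.3592]/1.31 = 5.6739. B = V − Δ·S = 42.1900.
(1,0): S=18.0000. Δ = (V_up−V_dn)/(S_up−S_dn) = (27.4025−41.9825)/(25.3800−10.8000) = -1.0000. V = [p*·27.4025 + (1−p*)·41.9825]/1.31 = 22.2920. B = V − Δ·S = 40.2920.
(1,1): S=42.3000. Δ = (V_up−V_dn)/(S_up−S_dn) = (5.6739−27.4025)/(59.6430−25.3800) = -0.6342. V = [p*·5.6739 + (1−p*)·27.4025]/1.31 = 6.3789. B = V − Δ·S = 33.2044.
(0,0): S=30.0000. Δ = (V_up−V_dn)/(S_up−S_dn) = (6.3789−22.2920)/(42.3000−18.0000) = -0.6549. V = [p*·6.3789 + (1−p*)·22.2920]/1.31 = 6.3691. B = V − Δ·S = 26.0148.
Each (Δ,B) replicates both successor values, so the strategy is self-financing and V0 is arbitrage-free.

(0,0): Delta=-0.6549 Bond=26.0148
(1,0): Delta=-1.0000 Bond=40.2920
(1,1): Delta=-0.6342 Bond=33.2044
(2,0): Delta=-1.0000 Bond=52.7825
(2,1): Delta=-1.0000 Bond=52.7825
(2,2): Delta=-0.6122 Bond=42.1900
(3,0): Delta=-1.0000 Bond=69.1450
(3,1): Delta=-1.0000 Bond=69.1450
(3,2): Delta=-1.0000 Bond=69.1450
(3,3): Delta=-0.5890 Bond=53.3145
V0=6.3691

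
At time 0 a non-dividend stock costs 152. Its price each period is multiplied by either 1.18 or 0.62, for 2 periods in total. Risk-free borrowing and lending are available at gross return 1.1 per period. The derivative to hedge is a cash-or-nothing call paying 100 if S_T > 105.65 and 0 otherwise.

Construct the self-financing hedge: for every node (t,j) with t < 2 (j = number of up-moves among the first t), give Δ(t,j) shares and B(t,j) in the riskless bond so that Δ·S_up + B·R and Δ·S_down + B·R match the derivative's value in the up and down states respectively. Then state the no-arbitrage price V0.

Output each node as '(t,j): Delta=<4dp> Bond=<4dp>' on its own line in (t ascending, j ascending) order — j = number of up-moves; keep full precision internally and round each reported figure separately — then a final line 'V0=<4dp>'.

Since d<R<u, set p* = (R−d)/(u−d) = 0.8571; price each node as the discounted p*-expectation of its children.
At expiry t=2: V(2,0)=0.0000, V(2,1)=100.0000, V(2,2)=100.0000
Node (1,0) S=94.2400: V=(p*·100.0000+(1−p*)·0.0000)/1.1=77.9221; Δ=(100.0000−0.0000)/(111.2032−58.4288)=1.8949; B=V−Δ·S=-100.6494
Node (1,1) S=179.3600: V=(p*·100.0000+(1−p*)·100.0000)/1.1=90.9091; Δ=(100.0000−100.0000)/(211.6448−111.2032)=0.0000; B=V−Δ·S=90.9091
Node (0,0) S=152.0000: V=(p*·90.9091+(1−p*)·77.9221)/1.1=80.9580; Δ=(90.9091−77.9221)/(179.3600−94.2400)=0.1526; B=V−Δ·S=57.7669
Check: Δ(0,0)·S0 + B(0,0) = 80.9580 = V0.

(0,0): Delta=0.1526 Bond=57.7669
(1,0): Delta=1.8949 Bond=-100.6494
(1,1): Delta=0.0000 Bond=90.9091
V0=80.9580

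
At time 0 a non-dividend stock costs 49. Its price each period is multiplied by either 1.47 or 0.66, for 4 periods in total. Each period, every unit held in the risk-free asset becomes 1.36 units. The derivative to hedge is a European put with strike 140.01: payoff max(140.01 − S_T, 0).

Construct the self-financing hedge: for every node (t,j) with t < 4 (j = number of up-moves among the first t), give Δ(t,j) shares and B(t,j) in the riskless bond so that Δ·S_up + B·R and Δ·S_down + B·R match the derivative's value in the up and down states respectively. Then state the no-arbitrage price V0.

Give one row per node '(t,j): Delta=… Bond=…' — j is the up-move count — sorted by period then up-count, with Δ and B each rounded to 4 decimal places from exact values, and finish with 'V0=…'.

No-arbitrage ⇒ martingale measure with p* = (R−d)/(u−d) = 0.8642.
At expiry t=4: V(4,0)=130.7124, V(4,1)=119.3017, V(4,2)=93.8869, V(4,3)=37.2812, V(4,4)=0.0000
(3,0): S=14.0873. Δ = (V_up−V_dn)/(S_up−S_dn) = (119.3017−130.7124)/(20.7083−9.2976) = -1.0000. V = [p*·119.3017 + (1−p*)·130.7124]/1.36 = 88.8612. B = V − Δ·S = 102.9485.
(3,1): S=31.3763. Δ = (V_up−V_dn)/(S_up−S_dn) = (93.8869−119.3017)/(46.1231−20.7083) = -1.0000. V = [p*·93.8869 + (1−p*)·119.3017]/1.36 = 71.5723. B = V − Δ·S = 102.9485.
(3,2): S=69.8835. Δ = (V_up−V_dn)/(S_up−S_dn) = (37.2812−93.8869)/(102.7288−46.1231) = -1.0000. V = [p*·37.2812 + (1−p*)·93.8869]/1.36 = 33.0650. B = V − Δ·S = 102.9485.
(3,3): S=155.6496. Δ = (V_up−V_dn)/(S_up−S_dn) = (0.0000−37.2812)/(228.8050−102.7288) = -0.2957. V = [p*·0.0000 + (1−p*)·37.2812]/1.36 = 3.7227. B = V − Δ·S = 49.7489.
(2,0): S=21.3444. Δ = (V_up−V_dn)/(S_up−S_dn) = (71.5723−88.8612)/(31.3763−14.0873) = -1.0000. V = [p*·71.5723 + (1−p*)·88.8612]/1.36 = 54.3530. B = V − Δ·S = 75.6974.
(2,1): S=47.5398. Δ = (V_up−V_dn)/(S_up−S_dn) = (33.0650−71.5723)/(69.8835−31.3763) = -1.0000. V = [p*·33.0650 + (1−p*)·71.5723]/1.36 = 28.1576. B = V − Δ·S = 75.6974.
(2,2): S=105.8841. Δ = (V_up−V_dn)/(S_up−S_dn) = (3.7227−33.0650)/(155.6496−69.8835) = -0.3421. V = [p*·3.7227 + (1−p*)·33.0650]/1.36 = 5.6673. B = V − Δ·S = 41.8923.
(1,0): S=32.3400. Δ = (V_up−V_dn)/(S_up−S_dn) = (28.1576−54.3530)/(47.5398−21.3444) = -1.0000. V = [p*·28.1576 + (1−p*)·54.3530]/1.36 = 23.3199. B = V − Δ·S = 55.6599.
(1,1): S=72.0300. Δ = (V_up−V_dn)/(S_up−S_dn) = (5.6673−28.1576)/(105.8841−47.5398) = -0.3855. V = [p*·5.6673 + (1−p*)·28.1576]/1.36 = 6.4129. B = V − Δ·S = 34.1788.
(0,0): S=49.0000. Δ = (V_up−V_dn)/(S_up−S_dn) = (6.4129−23.3199)/(72.0300−32.3400) = -0.4260. V = [p*·6.4129 + (1−p*)·23.3199]/1.36 = 6.4036. B = V − Δ·S = 27.2765.
Each (Δ,B) replicates both successor values, so the strategy is self-financing and V0 is arbitrage-free.

(0,0): Delta=-0.4260 Bond=27.2765
(1,0): Delta=-1.0000 Bond=55.6599
(1,1): Delta=-0.3855 Bond=34.1788
(2,0): Delta=-1.0000 Bond=75.6974
(2,1): Delta=-1.0000 Bond=75.6974
(2,2): Delta=-0.3421 Bond=41.8923
(3,0): Delta=-1.0000 Bond=102.9485
(3,1): Delta=-1.0000 Bond=102.9485
(3,2): Delta=-1.0000 Bond=102.9485
(3,3): Delta=-0.2957 Bond=49.7489
V0=6.4036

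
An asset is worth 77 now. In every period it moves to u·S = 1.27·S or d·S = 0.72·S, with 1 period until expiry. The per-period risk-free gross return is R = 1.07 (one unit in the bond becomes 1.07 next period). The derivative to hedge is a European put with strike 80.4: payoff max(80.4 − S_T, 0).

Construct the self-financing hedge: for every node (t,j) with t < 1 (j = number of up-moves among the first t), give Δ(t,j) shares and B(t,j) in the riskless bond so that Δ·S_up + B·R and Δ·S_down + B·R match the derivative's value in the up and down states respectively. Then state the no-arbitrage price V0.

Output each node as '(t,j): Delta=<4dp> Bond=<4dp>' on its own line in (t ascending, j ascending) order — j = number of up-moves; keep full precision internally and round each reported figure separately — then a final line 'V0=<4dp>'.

Risk-neutral probability p* = (R−d)/(u−d) = (1.07−0.72)/(1.27−0.72) = 0.6364.
Terminal payoffs: V(1,0)=24.9600, V(1,1)=0.0000
  t=0,j=0: stock 77.0000 → up 97.7900 (V=0.0000), down 55.4400 (V=24.9600). Price 8.4826; hedge Δ=-0.5894, bond B=53.8644.
The time-0 hedge costs 8.4826, which is the no-arbitrage price.

(0,0): Delta=-0.5894 Bond=53.8644
V0=8.4826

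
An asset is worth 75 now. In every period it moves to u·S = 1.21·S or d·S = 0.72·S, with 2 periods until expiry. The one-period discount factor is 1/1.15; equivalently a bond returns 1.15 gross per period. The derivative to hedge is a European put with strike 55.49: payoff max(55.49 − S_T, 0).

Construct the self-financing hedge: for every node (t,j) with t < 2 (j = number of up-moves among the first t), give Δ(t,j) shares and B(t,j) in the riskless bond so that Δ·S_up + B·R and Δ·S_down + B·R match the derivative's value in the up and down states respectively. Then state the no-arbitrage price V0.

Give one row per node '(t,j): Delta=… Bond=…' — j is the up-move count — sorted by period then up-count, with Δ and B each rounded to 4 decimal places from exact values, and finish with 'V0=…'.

(0,0): Delta=-0.0481 Bond=3.7977
(1,0): Delta=-0.6277 Bond=35.6665
(1,1): Delta=0.0000 Bond=0.0000
V0=0.1883

Since d<R<u, set p* = (R−d)/(u−d) = 0.8776; price each node as the discounted p*-expectation of its children.
Terminal payoffs: V(2,0)=16.6100, V(2,1)=0.0000, V(2,2)=0.0000
(1,0): S=54.0000. Δ = (V_up−V_dn)/(S_up−S_dn) = (0.0000−16.6100)/(65.3400−38.8800) = -0.6277. V = [p*·0.0000 + (1−p*)·16.6100]/1.15 = 1.7686. B = V − Δ·S = 35.6665.
(1,1): S=90.7500. Δ = (V_up−V_dn)/(S_up−S_dn) = (0.0000−0.0000)/(109.8075−65.3400) = 0.0000. V = [p*·0.0000 + (1−p*)·0.0000]/1.15 = 0.0000. B = V − Δ·S = 0.0000.
(0,0): S=75.0000. Δ = (V_up−V_dn)/(S_up−S_dn) = (0.0000−1.7686)/(90.7500−54.0000) = -0.0481. V = [p*·0.0000 + (1−p*)·1.7686]/1.15 = 0.1883. B = V − Δ·S = 3.7977.
Check: Δ(0,0)·S0 + B(0,0) = 0.1883 = V0.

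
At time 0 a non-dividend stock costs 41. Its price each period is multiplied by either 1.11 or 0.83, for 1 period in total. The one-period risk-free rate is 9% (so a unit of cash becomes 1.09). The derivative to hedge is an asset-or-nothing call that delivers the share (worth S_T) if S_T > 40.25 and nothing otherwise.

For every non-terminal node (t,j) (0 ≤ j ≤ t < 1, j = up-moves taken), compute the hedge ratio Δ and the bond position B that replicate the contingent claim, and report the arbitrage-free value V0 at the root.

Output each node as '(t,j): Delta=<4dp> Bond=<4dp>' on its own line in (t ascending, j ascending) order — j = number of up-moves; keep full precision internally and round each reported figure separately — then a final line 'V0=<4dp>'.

Risk-neutral probability p* = (R−d)/(u−d) = (1.09−0.83)/(1.11−0.83) = 0.9286.
Payoff layer (t=1): V(1,0)=0.0000, V(1,1)=45.5100
Node (0,0) S=41.0000: V=(p*·45.5100+(1−p*)·0.0000)/1.09=38.7700; Δ=(45.5100−0.0000)/(45.5100−34.0300)=3.9643; B=V−Δ·S=-123.7657
Each (Δ,B) replicates both successor values, so the strategy is self-financing and V0 is arbitrage-free.

(0,0): Delta=3.9643 Bond=-123.7657
V0=38.7700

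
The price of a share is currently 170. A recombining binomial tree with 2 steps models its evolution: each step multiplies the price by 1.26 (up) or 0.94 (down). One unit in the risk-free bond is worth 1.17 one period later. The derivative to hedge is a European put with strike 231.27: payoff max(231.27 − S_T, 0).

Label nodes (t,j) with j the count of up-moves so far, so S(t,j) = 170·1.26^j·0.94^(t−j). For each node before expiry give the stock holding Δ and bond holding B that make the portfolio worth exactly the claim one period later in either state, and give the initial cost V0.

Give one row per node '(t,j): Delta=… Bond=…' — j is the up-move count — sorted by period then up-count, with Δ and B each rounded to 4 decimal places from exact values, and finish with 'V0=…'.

(0,0): Delta=-0.5639 Bond=109.3771
(1,0): Delta=-1.0000 Bond=197.6667
(1,1): Delta=-0.4365 Bond=100.6990
V0=13.5212

Under the risk-neutral measure, an up-move has probability p* = (R−d)/(u−d) = 0.7187 and values discount at R = 1.17.
Terminal values V(2,·): V(2,0)=81.0580, V(2,1)=29.9220, V(2,2)=0.0000
Node (1,0) S=159.8000: V=(p*·29.9220+(1−p*)·81.0580)/1.17=37.8667; Δ=(29.9220−81.0580)/(201.3480−150.2120)=-1.0000; B=V−Δ·S=197.6667
Node (1,1) S=214.2000: V=(p*·0.0000+(1−p*)·29.9220)/1.17=7.1928; Δ=(0.0000−29.9220)/(269.8920−201.3480)=-0.4365; B=V−Δ·S=100.6990
Node (0,0) S=170.0000: V=(p*·7.1928+(1−p*)·37.8667)/1.17=13.5212; Δ=(7.1928−37.8667)/(214.2000−159.8000)=-0.5639; B=V−Δ·S=109.3771
Each (Δ,B) replicates both successor values, so the strategy is self-financing and V0 is arbitrage-free.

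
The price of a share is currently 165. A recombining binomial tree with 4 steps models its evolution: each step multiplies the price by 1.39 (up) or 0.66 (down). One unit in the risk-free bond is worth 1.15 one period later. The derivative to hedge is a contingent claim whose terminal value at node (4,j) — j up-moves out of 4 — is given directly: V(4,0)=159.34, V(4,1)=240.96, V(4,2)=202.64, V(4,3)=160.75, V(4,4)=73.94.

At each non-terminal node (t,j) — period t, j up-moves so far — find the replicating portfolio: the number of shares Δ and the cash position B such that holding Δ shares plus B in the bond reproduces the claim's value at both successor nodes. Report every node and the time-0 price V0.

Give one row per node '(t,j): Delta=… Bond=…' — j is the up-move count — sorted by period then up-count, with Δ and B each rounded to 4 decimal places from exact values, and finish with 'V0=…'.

No-arbitrage ⇒ martingale measure with p* = (R−d)/(u−d) = 0.6712.
Terminal payoffs: V(4,0)=159.3400, V(4,1)=240.9600, V(4,2)=202.6400, V(4,3)=160.7500, V(4,4)=73.9400
Node (3,0) S=47.4368: V=(p*·240.9600+(1−p*)·159.3400)/1.15=186.1965; Δ=(240.9600−159.3400)/(65.9372−31.3083)=2.3570; B=V−Δ·S=74.3883
Node (3,1) S=99.9049: V=(p*·202.6400+(1−p*)·240.9600)/1.15=187.1638; Δ=(202.6400−240.9600)/(138.8678−65.9372)=-0.5254; B=V−Δ·S=239.6569
Node (3,2) S=210.4057: V=(p*·160.7500+(1−p*)·202.6400)/1.15=151.7583; Δ=(160.7500−202.6400)/(292.4639−138.8678)=-0.2727; B=V−Δ·S=209.1419
Node (3,3) S=443.1271: V=(p*·73.9400+(1−p*)·160.7500)/1.15=89.1133; Δ=(73.9400−160.7500)/(615.9467−292.4639)=-0.2684; B=V−Δ·S=208.0311
Node (2,0) S=71.8740: V=(p*·187.1638+(1−p*)·186.1965)/1.15=162.4746; Δ=(187.1638−186.1965)/(99.9049−47.4368)=0.0184; B=V−Δ·S=161.1496
Node (2,1) S=151.3710: V=(p*·151.7583+(1−p*)·187.1638)/1.15=142.0856; Δ=(151.7583−187.1638)/(210.4057−99.9049)=-0.3204; B=V−Δ·S=190.5863
Node (2,2) S=318.7965: V=(p*·89.1133+(1−p*)·151.7583)/1.15=95.3990; Δ=(89.1133−151.7583)/(443.1271−210.4057)=-0.2692; B=V−Δ·S=181.2142
Node (1,0) S=108.9000: V=(p*·142.0856+(1−p*)·162.4746)/1.15=129.3816; Δ=(142.0856−162.4746)/(151.3710−71.8740)=-0.2565; B=V−Δ·S=157.3117
Node (1,1) S=229.3500: V=(p*·95.3990+(1−p*)·142.0856)/1.15=96.3027; Δ=(95.3990−142.0856)/(318.7965−151.3710)=-0.2788; B=V−Δ·S=160.2569
Node (0,0) S=165.0000: V=(p*·96.3027+(1−p*)·129.3816)/1.15=93.1982; Δ=(96.3027−129.3816)/(229.3500−108.9000)=-0.2746; B=V−Δ·S=138.5118
Self-financing check: at every node Δ·S+B equals the discounted successor values.

(0,0): Delta=-0.2746 Bond=138.5118
(1,0): Delta=-0.2565 Bond=157.3117
(1,1): Delta=-0.2788 Bond=160.2569
(2,0): Delta=0.0184 Bond=161.1496
(2,1): Delta=-0.3204 Bond=190.5863
(2,2): Delta=-0.2692 Bond=181.2142
(3,0): Delta=2.3570 Bond=74.3883
(3,1): Delta=-0.5254 Bond=239.6569
(3,2): Delta=-0.2727 Bond=209.1419
(3,3): Delta=-0.2684 Bond=208.0311
V0=93.1982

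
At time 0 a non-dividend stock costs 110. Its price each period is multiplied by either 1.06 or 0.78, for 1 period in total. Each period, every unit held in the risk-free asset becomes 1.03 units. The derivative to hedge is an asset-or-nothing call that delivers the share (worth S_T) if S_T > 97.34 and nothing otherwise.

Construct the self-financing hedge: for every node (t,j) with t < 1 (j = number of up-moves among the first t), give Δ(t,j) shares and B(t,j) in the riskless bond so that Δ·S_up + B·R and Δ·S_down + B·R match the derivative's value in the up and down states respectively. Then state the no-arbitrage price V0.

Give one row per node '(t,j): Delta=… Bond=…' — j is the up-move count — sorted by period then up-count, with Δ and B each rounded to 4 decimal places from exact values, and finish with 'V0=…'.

Since d<R<u, set p* = (R−d)/(u−d) = 0.8929; price each node as the discounted p*-expectation of its children.
Terminal payoffs: V(1,0)=0.0000, V(1,1)=116.6000
  t=0,j=0: stock 110.0000 → up 116.6000 (V=116.6000), down 85.8000 (V=0.0000). Price 101.0749; hedge Δ=3.7857, bond B=-315.3537.
Self-financing check: at every node Δ·S+B equals the discounted successor values.

(0,0): Delta=3.7857 Bond=-315.3537
V0=101.0749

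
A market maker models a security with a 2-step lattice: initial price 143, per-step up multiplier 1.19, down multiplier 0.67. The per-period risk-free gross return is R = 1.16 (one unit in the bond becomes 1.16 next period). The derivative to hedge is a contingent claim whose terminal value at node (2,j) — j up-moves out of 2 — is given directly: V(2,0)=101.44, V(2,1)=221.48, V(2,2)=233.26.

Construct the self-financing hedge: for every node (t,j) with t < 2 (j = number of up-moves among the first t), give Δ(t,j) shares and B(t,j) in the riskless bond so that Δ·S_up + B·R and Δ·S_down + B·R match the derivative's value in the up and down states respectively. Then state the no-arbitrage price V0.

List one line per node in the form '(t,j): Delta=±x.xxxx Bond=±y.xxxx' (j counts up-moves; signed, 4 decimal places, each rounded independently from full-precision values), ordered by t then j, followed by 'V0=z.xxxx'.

(0,0): Delta=0.2090 Bond=142.1887
(1,0): Delta=2.4094 Bond=-45.8853
(1,1): Delta=0.1331 Bond=177.8465
V0=172.0723

Under the risk-neutral measure, an up-move has probability p* = (R−d)/(u−d) = 0.9423 and values discount at R = 1.16.
At expiry t=2: V(2,0)=101.4400, V(2,1)=221.4800, V(2,2)=233.2600
  t=1,j=0: stock 95.8100 → up 114.0139 (V=221.4800), down 64.1927 (V=101.4400). Price 184.9609; hedge Δ=2.4094, bond B=-45.8853.
  t=1,j=1: stock 170.1700 → up 202.5023 (V=233.2600), down 114.0139 (V=221.4800). Price 200.5003; hedge Δ=0.1331, bond B=177.8465.
  t=0,j=0: stock 143.0000 → up 170.1700 (V=200.5003), down 95.8100 (V=184.9609). Price 172.0723; hedge Δ=0.2090, bond B=142.1887.
Root portfolio cost Δ·143+B reproduces V0=172.0723.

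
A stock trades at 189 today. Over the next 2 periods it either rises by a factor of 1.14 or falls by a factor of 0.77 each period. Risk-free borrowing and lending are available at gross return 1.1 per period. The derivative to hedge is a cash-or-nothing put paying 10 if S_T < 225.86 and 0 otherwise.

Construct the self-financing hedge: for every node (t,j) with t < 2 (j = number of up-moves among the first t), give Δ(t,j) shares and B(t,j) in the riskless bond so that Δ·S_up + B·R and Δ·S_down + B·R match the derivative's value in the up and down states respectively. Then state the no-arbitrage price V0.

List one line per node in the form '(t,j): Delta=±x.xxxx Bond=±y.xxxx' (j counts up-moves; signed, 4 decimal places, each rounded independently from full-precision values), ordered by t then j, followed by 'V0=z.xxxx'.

(0,0): Delta=-0.1159 Bond=23.6041
(1,0): Delta=0.0000 Bond=9.0909
(1,1): Delta=-0.1254 Bond=28.0098
V0=1.6903

Since d<R<u, set p* = (R−d)/(u−d) = 0.8919; price each node as the discounted p*-expectation of its children.
Payoff layer (t=2): V(2,0)=10.0000, V(2,1)=10.0000, V(2,2)=0.0000
Node (1,0) S=145.5300: V=(p*·10.0000+(1−p*)·10.0000)/1.1=9.0909; Δ=(10.0000−10.0000)/(165.9042−112.0581)=0.0000; B=V−Δ·S=9.0909
Node (1,1) S=215.4600: V=(p*·0.0000+(1−p*)·10.0000)/1.1=0.9828; Δ=(0.0000−10.0000)/(245.6244−165.9042)=-0.1254; B=V−Δ·S=28.0098
Node (0,0) S=189.0000: V=(p*·0.9828+(1−p*)·9.0909)/1.1=1.6903; Δ=(0.9828−9.0909)/(215.4600−145.5300)=-0.1159; B=V−Δ·S=23.6041
The time-0 hedge costs 1.6903, which is the no-arbitrage price.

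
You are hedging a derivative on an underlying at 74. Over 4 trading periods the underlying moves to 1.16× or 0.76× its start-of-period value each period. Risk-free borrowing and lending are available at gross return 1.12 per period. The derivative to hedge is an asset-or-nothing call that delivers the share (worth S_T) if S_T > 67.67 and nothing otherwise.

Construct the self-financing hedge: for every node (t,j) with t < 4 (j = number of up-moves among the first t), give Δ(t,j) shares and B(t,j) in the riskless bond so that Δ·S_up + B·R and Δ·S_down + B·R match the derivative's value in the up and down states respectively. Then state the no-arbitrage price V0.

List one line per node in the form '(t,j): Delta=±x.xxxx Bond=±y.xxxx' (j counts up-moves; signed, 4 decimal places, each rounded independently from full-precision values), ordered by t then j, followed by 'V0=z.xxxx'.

Risk-neutral probability p* = (R−d)/(u−d) = (1.12−0.76)/(1.16−0.76) = 0.9000.
Terminal payoffs: V(4,0)=0.0000, V(4,1)=0.0000, V(4,2)=0.0000, V(4,3)=87.7848, V(4,4)=133.9873
(3,0): S=32.4842. Δ = (V_up−V_dn)/(S_up−S_dn) = (0.0000−0.0000)/(37.6817−24.6880) = 0.0000. V = [p*·0.0000 + (1−p*)·0.0000]/1.12 = 0.0000. B = V − Δ·S = 0.0000.
(3,1): S=49.5812. Δ = (V_up−V_dn)/(S_up−S_dn) = (0.0000−0.0000)/(57.5142−37.6817) = 0.0000. V = [p*·0.0000 + (1−p*)·0.0000]/1.12 = 0.0000. B = V − Δ·S = 0.0000.
(3,2): S=75.6765. Δ = (V_up−V_dn)/(S_up−S_dn) = (87.7848−0.0000)/(87.7848−57.5142) = 2.9000. V = [p*·87.7848 + (1−p*)·0.0000]/1.12 = 70.5413. B = V − Δ·S = -148.9206.
(3,3): S=115.5063. Δ = (V_up−V_dn)/(S_up−S_dn) = (133.9873−87.7848)/(133.9873−87.7848) = 1.0000. V = [p*·133.9873 + (1−p*)·87.7848]/1.12 = 115.5063. B = V − Δ·S = 0.0000.
(2,0): S=42.7424. Δ = (V_up−V_dn)/(S_up−S_dn) = (0.0000−0.0000)/(49.5812−32.4842) = 0.0000. V = [p*·0.0000 + (1−p*)·0.0000]/1.12 = 0.0000. B = V − Δ·S = 0.0000.
(2,1): S=65.2384. Δ = (V_up−V_dn)/(S_up−S_dn) = (70.5413−0.0000)/(75.6765−49.5812) = 2.7032. V = [p*·70.5413 + (1−p*)·0.0000]/1.12 = 56.6850. B = V − Δ·S = -119.6684.
(2,2): S=99.5744. Δ = (V_up−V_dn)/(S_up−S_dn) = (115.5063−70.5413)/(115.5063−75.6765) = 1.1289. V = [p*·115.5063 + (1−p*)·70.5413]/1.12 = 99.1159. B = V − Δ·S = -13.2965.
(1,0): S=56.2400. Δ = (V_up−V_dn)/(S_up−S_dn) = (56.6850−0.0000)/(65.2384−42.7424) = 2.5198. V = [p*·56.6850 + (1−p*)·0.0000]/1.12 = 45.5505. B = V − Δ·S = -96.1621.
(1,1): S=85.8400. Δ = (V_up−V_dn)/(S_up−S_dn) = (99.1159−56.6850)/(99.5744−65.2384) = 1.2358. V = [p*·99.1159 + (1−p*)·56.6850]/1.12 = 84.7079. B = V − Δ·S = -21.3694.
(0,0): S=74.0000. Δ = (V_up−V_dn)/(S_up−S_dn) = (84.7079−45.5505)/(85.8400−56.2400) = 1.3229. V = [p*·84.7079 + (1−p*)·45.5505]/1.12 = 72.1358. B = V − Δ·S = -25.7577.
Check: Δ(0,0)·S0 + B(0,0) = 72.1358 = V0.

(0,0): Delta=1.3229 Bond=-25.7577
(1,0): Delta=2.5198 Bond=-96.1621
(1,1): Delta=1.2358 Bond=-21.3694
(2,0): Delta=0.0000 Bond=0.0000
(2,1): Delta=2.7032 Bond=-119.6684
(2,2): Delta=1.1289 Bond=-13.2965
(3,0): Delta=0.0000 Bond=0.0000
(3,1): Delta=0.0000 Bond=0.0000
(3,2): Delta=2.9000 Bond=-148.9206
(3,3): Delta=1.0000 Bond=0.0000
V0=72.1358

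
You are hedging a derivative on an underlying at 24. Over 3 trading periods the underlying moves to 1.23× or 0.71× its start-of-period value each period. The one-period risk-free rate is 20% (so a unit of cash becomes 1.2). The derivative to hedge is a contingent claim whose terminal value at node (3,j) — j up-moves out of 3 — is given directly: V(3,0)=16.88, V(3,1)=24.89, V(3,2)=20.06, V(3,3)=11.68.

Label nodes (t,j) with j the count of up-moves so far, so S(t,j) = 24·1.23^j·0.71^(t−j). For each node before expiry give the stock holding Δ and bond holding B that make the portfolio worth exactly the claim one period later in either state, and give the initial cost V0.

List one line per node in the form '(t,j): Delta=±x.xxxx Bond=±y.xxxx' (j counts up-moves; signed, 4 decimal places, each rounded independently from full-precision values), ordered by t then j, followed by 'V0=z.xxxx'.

(0,0): Delta=-0.4418 Bond=18.1800
(1,0): Delta=-0.3846 Bond=20.8412
(1,1): Delta=-0.4438 Bond=21.8756
(2,0): Delta=1.2732 Bond=4.9527
(2,1): Delta=-0.4432 Bond=26.2373
(2,2): Delta=-0.4438 Bond=26.2516
V0=7.5771

Risk-neutral probability p* = (R−d)/(u−d) = (1.2−0.71)/(1.23−0.71) = 0.9423.
At expiry t=3: V(3,0)=16.8800, V(3,1)=24.8900, V(3,2)=20.0600, V(3,3)=11.6800
Node (2,0) S=12.0984: V=(p*·24.8900+(1−p*)·16.8800)/1.2=20.3566; Δ=(24.8900−16.8800)/(14.8810−8.5899)=1.2732; B=V−Δ·S=4.9527
Node (2,1) S=20.9592: V=(p*·20.0600+(1−p*)·24.8900)/1.2=16.9489; Δ=(20.0600−24.8900)/(25.7798−14.8810)=-0.4432; B=V−Δ·S=26.2373
Node (2,2) S=36.3096: V=(p*·11.6800+(1−p*)·20.0600)/1.2=10.1362; Δ=(11.6800−20.0600)/(44.6608−25.7798)=-0.4438; B=V−Δ·S=26.2516
Node (1,0) S=17.0400: V=(p*·16.9489+(1−p*)·20.3566)/1.2=14.2879; Δ=(16.9489−20.3566)/(20.9592−12.0984)=-0.3846; B=V−Δ·S=20.8412
Node (1,1) S=29.5200: V=(p*·10.1362+(1−p*)·16.9489)/1.2=8.7744; Δ=(10.1362−16.9489)/(36.3096−20.9592)=-0.4438; B=V−Δ·S=21.8756
Node (0,0) S=24.0000: V=(p*·8.7744+(1−p*)·14.2879)/1.2=7.5771; Δ=(8.7744−14.2879)/(29.5200−17.0400)=-0.4418; B=V−Δ·S=18.1800
The time-0 hedge costs 7.5771, which is the no-arbitrage price.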